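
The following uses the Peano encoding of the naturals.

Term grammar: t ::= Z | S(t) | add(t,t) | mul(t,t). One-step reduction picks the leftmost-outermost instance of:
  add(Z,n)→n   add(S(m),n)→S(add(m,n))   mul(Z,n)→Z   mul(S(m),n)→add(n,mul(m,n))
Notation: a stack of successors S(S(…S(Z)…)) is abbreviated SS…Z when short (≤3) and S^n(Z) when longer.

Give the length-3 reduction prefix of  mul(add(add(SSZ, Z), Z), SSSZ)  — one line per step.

  start: mul(add(add(SSZ, Z), Z), SSSZ)
  step 1: mul(add(S(add(SZ, Z)), Z), SSSZ)
  step 2: mul(S(add(add(SZ, Z), Z)), SSSZ)
  step 3: add(SSSZ, mul(add(add(SZ, Z), Z), SSSZ))

Answer: after 3 steps: add(SSSZ, mul(add(add(SZ, Z), Z), SSSZ))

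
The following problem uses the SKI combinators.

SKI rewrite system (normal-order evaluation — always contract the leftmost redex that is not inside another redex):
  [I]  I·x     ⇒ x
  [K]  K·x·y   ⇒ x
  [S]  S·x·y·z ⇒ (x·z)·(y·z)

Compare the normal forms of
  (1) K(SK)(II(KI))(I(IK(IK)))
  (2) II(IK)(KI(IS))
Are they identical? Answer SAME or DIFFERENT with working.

Term A:
  start: K(SK)(II(KI))(I(IK(IK)))
  step 1: SK(I(IK(IK)))
  step 2: SK(IK(IK))
  step 3: SK(K(IK))
  step 4: SK(KK)

Term B:
  start: II(IK)(KI(IS))
  step 1: I(IK)(KI(IS))
  step 2: IK(KI(IS))
  step 3: K(KI(IS))
  step 4: KI

Answer: DIFFERENT — A ⇓ SK(KK), B ⇓ KI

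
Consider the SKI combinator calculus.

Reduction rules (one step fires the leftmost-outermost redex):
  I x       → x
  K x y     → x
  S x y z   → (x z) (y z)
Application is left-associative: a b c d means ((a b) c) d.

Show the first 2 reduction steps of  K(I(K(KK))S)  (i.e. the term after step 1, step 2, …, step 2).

  start: K(I(K(KK))S)
  step 1: K(K(KK)S)
  step 2: K(KK)

Answer: after 2 steps: K(KK)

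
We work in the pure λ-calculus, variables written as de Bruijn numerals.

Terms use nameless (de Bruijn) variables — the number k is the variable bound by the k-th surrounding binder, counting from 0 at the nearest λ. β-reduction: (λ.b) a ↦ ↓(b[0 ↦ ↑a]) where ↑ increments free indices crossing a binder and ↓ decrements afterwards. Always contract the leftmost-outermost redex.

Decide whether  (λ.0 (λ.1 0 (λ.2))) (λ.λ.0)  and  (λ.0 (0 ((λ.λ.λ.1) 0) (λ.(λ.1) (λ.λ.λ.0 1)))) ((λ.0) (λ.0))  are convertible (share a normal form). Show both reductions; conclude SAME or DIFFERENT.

Term A:
  start: (λ.0 (λ.1 0 (λ.2))) (λ.λ.0)
  step 1: (λ.λ.0) (λ.(λ.λ.0) 0 (λ.λ.λ.0))
  step 2: λ.0

Term B:
  start: (λ.0 (0 ((λ.λ.λ.1) 0) (λ.(λ.1) (λ.λ.λ.0 1)))) ((λ.0) (λ.0))
  step 1: (λ.0) (λ.0) ((λ.0) (λ.0) ((λ.λ.λ.1) ((λ.0) (λ.0))) (λ.(λ.1) (λ.λ.λ.0 1)))
  step 2: (λ.0) ((λ.0) (λ.0) ((λ.λ.λ.1) ((λ.0) (λ.0))) (λ.(λ.1) (λ.λ.λ.0 1)))
  step 3: (λ.0) (λ.0) ((λ.λ.λ.1) ((λ.0) (λ.0))) (λ.(λ.1) (λ.λ.λ.0 1))
  step 4: (λ.0) ((λ.λ.λ.1) ((λ.0) (λ.0))) (λ.(λ.1) (λ.λ.λ.0 1))
  step 5: (λ.λ.λ.1) ((λ.0) (λ.0)) (λ.(λ.1) (λ.λ.λ.0 1))
  step 6: (λ.λ.1) (λ.(λ.1) (λ.λ.λ.0 1))
  step 7: λ.λ.(λ.1) (λ.λ.λ.0 1)
  step 8: λ.λ.0

Answer: DIFFERENT — A ⇓ λ.0, B ⇓ λ.λ.0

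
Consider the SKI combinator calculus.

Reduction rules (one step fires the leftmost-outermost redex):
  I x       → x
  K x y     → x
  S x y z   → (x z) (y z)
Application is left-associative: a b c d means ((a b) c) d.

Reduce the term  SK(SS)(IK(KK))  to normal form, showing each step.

  start: SK(SS)(IK(KK))
  step 1: K(IK(KK))(SS(IK(KK)))
  step 2: IK(KK)
  step 3: K(KK)

Answer: normal form = K(KK)  (in 3 steps)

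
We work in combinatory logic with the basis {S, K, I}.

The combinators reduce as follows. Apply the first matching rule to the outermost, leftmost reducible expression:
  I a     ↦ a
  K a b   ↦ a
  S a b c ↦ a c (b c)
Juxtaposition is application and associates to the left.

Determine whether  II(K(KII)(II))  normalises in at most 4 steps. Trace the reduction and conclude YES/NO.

  start: II(K(KII)(II))
  [1] I(K(KII)(II))
  [2] K(KII)(II)
  [3] KII
  [4] I

Answer: YES — reaches normal form I in 4 ≤ 4 steps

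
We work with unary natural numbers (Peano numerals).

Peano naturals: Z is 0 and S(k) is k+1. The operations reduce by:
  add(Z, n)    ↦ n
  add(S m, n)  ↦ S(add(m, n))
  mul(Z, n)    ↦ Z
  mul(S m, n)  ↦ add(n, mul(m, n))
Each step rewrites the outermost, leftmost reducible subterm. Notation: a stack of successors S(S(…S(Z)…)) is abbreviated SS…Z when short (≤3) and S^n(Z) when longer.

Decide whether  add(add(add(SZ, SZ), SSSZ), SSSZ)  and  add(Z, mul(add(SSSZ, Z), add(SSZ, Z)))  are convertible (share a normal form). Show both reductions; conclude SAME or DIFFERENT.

Term A:
  start: add(add(add(SZ, SZ), SSSZ), SSSZ)
  →1  add(add(S(add(Z, SZ)), SSSZ), SSSZ)
  →2  add(S(add(add(Z, SZ), SSSZ)), SSSZ)
  →3  S(add(add(add(Z, SZ), SSSZ), SSSZ))
  →4  S(add(add(SZ, SSSZ), SSSZ))
  →5  S(add(S(add(Z, SSSZ)), SSSZ))
  →6  S(S(add(add(Z, SSSZ), SSSZ)))
  →7  S(S(add(SSSZ, SSSZ)))
  →8  S(S(S(add(SSZ, SSSZ))))
  →9  S(S(S(S(add(SZ, SSSZ)))))
  →10  S(S(S(S(S(add(Z, SSSZ))))))
  →11  S^8(Z)

Term B:
  start: add(Z, mul(add(SSSZ, Z), add(SSZ, Z)))
  →1  mul(add(SSSZ, Z), add(SSZ, Z))
  →2  mul(S(add(SSZ, Z)), add(SSZ, Z))
  →3  add(add(SSZ, Z), mul(add(SSZ, Z), add(SSZ, Z)))
  →4  add(S(add(SZ, Z)), mul(add(SSZ, Z), add(SSZ, Z)))
  →5  S(add(add(SZ, Z), mul(add(SSZ, Z), add(SSZ, Z))))
  →6  S(add(S(add(Z, Z)), mul(add(SSZ, Z), add(SSZ, Z))))
  →7  S(S(add(add(Z, Z), mul(add(SSZ, Z), add(SSZ, Z)))))
  →8  S(S(add(Z, mul(add(SSZ, Z), add(SSZ, Z)))))
  →9  S(S(mul(add(SSZ, Z), add(SSZ, Z))))
  →10  S(S(mul(S(add(SZ, Z)), add(SSZ, Z))))
  →11  S(S(add(add(SSZ, Z), mul(add(SZ, Z), add(SSZ, Z)))))
  →12  S(S(add(S(add(SZ, Z)), mul(add(SZ, Z), add(SSZ, Z)))))
  →13  S(S(S(add(add(SZ, Z), mul(add(SZ, Z), add(SSZ, Z))))))
  →14  S(S(S(add(S(add(Z, Z)), mul(add(SZ, Z), add(SSZ, Z))))))
  →15  S(S(S(S(add(add(Z, Z), mul(add(SZ, Z), add(SSZ, Z)))))))
  →16  S(S(S(S(add(Z, mul(add(SZ, Z), add(SSZ, Z)))))))
  →17  S(S(S(S(mul(add(SZ, Z), add(SSZ, Z))))))
  →18  S(S(S(S(mul(S(add(Z, Z)), add(SSZ, Z))))))
  →19  S(S(S(S(add(add(SSZ, Z), mul(add(Z, Z), add(SSZ, Z)))))))
  →20  S(S(S(S(add(S(add(SZ, Z)), mul(add(Z, Z), add(SSZ, Z)))))))
  →21  S(S(S(S(S(add(add(SZ, Z), mul(add(Z, Z), add(SSZ, Z))))))))
  →22  S(S(S(S(S(add(S(add(Z, Z)), mul(add(Z, Z), add(SSZ, Z))))))))
  →23  S(S(S(S(S(S(add(add(Z, Z), mul(add(Z, Z), add(SSZ, Z)))))))))
  →24  S(S(S(S(S(S(add(Z, mul(add(Z, Z), add(SSZ, Z)))))))))
  →25  S(S(S(S(S(S(mul(add(Z, Z), add(SSZ, Z))))))))
  →26  S(S(S(S(S(S(mul(Z, add(SSZ, Z))))))))
  →27  S^6(Z)

Answer: DIFFERENT — A ⇓ S^8(Z), B ⇓ S^6(Z)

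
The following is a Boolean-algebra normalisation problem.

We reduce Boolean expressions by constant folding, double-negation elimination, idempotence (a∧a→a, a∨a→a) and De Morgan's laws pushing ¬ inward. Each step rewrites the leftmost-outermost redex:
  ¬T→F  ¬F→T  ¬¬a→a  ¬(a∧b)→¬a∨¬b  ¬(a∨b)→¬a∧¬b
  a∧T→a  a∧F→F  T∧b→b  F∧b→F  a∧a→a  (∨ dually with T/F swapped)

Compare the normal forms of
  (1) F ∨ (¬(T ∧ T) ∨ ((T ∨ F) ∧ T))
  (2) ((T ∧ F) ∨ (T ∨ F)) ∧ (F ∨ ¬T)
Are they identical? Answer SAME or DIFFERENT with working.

Term A:
  start: F ∨ (¬(T ∧ T) ∨ ((T ∨ F) ∧ T))
  step 1: ¬(T ∧ T) ∨ ((T ∨ F) ∧ T)
  step 2: (¬T ∨ ¬T) ∨ ((T ∨ F) ∧ T)
  step 3: ¬T ∨ ((T ∨ F) ∧ T)
  step 4: F ∨ ((T ∨ F) ∧ T)
  step 5: (T ∨ F) ∧ T
  step 6: T ∨ F
  step 7: T

Term B:
  start: ((T ∧ F) ∨ (T ∨ F)) ∧ (F ∨ ¬T)
  step 1: (F ∨ (T ∨ F)) ∧ (F ∨ ¬T)
  step 2: (T ∨ F) ∧ (F ∨ ¬T)
  step 3: T ∧ (F ∨ ¬T)
  step 4: F ∨ ¬T
  step 5: ¬T
  step 6: F

Answer: DIFFERENT — A ⇓ T, B ⇓ F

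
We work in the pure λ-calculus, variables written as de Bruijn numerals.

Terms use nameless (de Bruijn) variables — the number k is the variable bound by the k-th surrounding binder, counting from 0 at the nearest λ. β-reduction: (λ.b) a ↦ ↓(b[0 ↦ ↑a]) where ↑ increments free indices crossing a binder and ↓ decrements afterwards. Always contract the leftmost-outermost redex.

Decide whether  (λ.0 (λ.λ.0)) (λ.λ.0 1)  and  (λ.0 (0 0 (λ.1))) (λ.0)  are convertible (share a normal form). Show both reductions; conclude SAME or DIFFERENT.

Term A:
  start: (λ.0 (λ.λ.0)) (λ.λ.0 1)
  [1] (λ.λ.0 1) (λ.λ.0)
  [2] λ.0 (λ.λ.0)

Term B:
  start: (λ.0 (0 0 (λ.1))) (λ.0)
  [1] (λ.0) ((λ.0) (λ.0) (λ.λ.0))
  [2] (λ.0) (λ.0) (λ.λ.0)
  [3] (λ.0) (λ.λ.0)
  [4] λ.λ.0

Answer: DIFFERENT — A ⇓ λ.0 (λ.λ.0), B ⇓ λ.λ.0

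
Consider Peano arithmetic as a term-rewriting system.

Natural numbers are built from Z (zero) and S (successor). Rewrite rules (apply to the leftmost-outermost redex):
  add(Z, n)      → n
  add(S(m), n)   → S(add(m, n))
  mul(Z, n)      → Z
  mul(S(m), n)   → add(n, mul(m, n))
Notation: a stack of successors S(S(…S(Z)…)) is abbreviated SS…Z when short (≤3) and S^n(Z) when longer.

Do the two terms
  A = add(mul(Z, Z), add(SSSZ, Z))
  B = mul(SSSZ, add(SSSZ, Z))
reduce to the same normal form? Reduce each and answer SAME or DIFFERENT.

Answer: DIFFERENT — A ⇓ SSSZ, B ⇓ S^9(Z)

Working:
Term A:
  start: add(mul(Z, Z), add(SSSZ, Z))
  step 1: add(Z, add(SSSZ, Z))
  step 2: add(SSSZ, Z)
  step 3: S(add(SSZ, Z))
  step 4: S(S(add(SZ, Z)))
  step 5: S(S(S(add(Z, Z))))
  step 6: SSSZ

Term B:
  start: mul(SSSZ, add(SSSZ, Z))
  step 1: add(add(SSSZ, Z), mul(SSZ, add(SSSZ, Z)))
  step 2: add(S(add(SSZ, Z)), mul(SSZ, add(SSSZ, Z)))
  step 3: S(add(add(SSZ, Z), mul(SSZ, add(SSSZ, Z))))
  step 4: S(add(S(add(SZ, Z)), mul(SSZ, add(SSSZ, Z))))
  step 5: S(S(add(add(SZ, Z), mul(SSZ, add(SSSZ, Z)))))
  step 6: S(S(add(S(add(Z, Z)), mul(SSZ, add(SSSZ, Z)))))
  step 7: S(S(S(add(add(Z, Z), mul(SSZ, add(SSSZ, Z))))))
  step 8: S(S(S(add(Z, mul(SSZ, add(SSSZ, Z))))))
  step 9: S(S(S(mul(SSZ, add(SSSZ, Z)))))
  step 10: S(S(S(add(add(SSSZ, Z), mul(SZ, add(SSSZ, Z))))))
  step 11: S(S(S(add(S(add(SSZ, Z)), mul(SZ, add(SSSZ, Z))))))
  step 12: S(S(S(S(add(add(SSZ, Z), mul(SZ, add(SSSZ, Z)))))))
  step 13: S(S(S(S(add(S(add(SZ, Z)), mul(SZ, add(SSSZ, Z)))))))
  step 14: S(S(S(S(S(add(add(SZ, Z), mul(SZ, add(SSSZ, Z))))))))
  step 15: S(S(S(S(S(add(S(add(Z, Z)), mul(SZ, add(SSSZ, Z))))))))
  step 16: S(S(S(S(S(S(add(add(Z, Z), mul(SZ, add(SSSZ, Z)))))))))
  step 17: S(S(S(S(S(S(add(Z, mul(SZ, add(SSSZ, Z)))))))))
  step 18: S(S(S(S(S(S(mul(SZ, add(SSSZ, Z))))))))
  step 19: S(S(S(S(S(S(add(add(SSSZ, Z), mul(Z, add(SSSZ, Z)))))))))
  step 20: S(S(S(S(S(S(add(S(add(SSZ, Z)), mul(Z, add(SSSZ, Z)))))))))
  step 21: S(S(S(S(S(S(S(add(add(SSZ, Z), mul(Z, add(SSSZ, Z))))))))))
  step 22: S(S(S(S(S(S(S(add(S(add(SZ, Z)), mul(Z, add(SSSZ, Z))))))))))
  step 23: S(S(S(S(S(S(S(S(add(add(SZ, Z), mul(Z, add(SSSZ, Z)))))))))))
  step 24: S(S(S(S(S(S(S(S(add(S(add(Z, Z)), mul(Z, add(SSSZ, Z)))))))))))
  step 25: S(S(S(S(S(S(S(S(S(add(add(Z, Z), mul(Z, add(SSSZ, Z))))))))))))
  step 26: S(S(S(S(S(S(S(S(S(add(Z, mul(Z, add(SSSZ, Z))))))))))))
  step 27: S(S(S(S(S(S(S(S(S(mul(Z, add(SSSZ, Z)))))))))))
  step 28: S^9(Z)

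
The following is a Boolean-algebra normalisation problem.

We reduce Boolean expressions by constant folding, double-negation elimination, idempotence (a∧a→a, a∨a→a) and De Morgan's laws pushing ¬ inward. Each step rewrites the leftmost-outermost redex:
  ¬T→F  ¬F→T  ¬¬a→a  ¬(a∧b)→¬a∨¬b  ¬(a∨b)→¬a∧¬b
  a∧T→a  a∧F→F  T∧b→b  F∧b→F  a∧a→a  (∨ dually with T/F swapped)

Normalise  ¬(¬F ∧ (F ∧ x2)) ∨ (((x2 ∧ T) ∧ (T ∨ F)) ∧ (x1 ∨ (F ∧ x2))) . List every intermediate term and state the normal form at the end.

  start: ¬(¬F ∧ (F ∧ x2)) ∨ (((x2 ∧ T) ∧ (T ∨ F)) ∧ (x1 ∨ (F ∧ x2)))
  [1] (¬¬F ∨ ¬(F ∧ x2)) ∨ (((x2 ∧ T) ∧ (T ∨ F)) ∧ (x1 ∨ (F ∧ x2)))
  [2] (F ∨ ¬(F ∧ x2)) ∨ (((x2 ∧ T) ∧ (T ∨ F)) ∧ (x1 ∨ (F ∧ x2)))
  [3] ¬(F ∧ x2) ∨ (((x2 ∧ T) ∧ (T ∨ F)) ∧ (x1 ∨ (F ∧ x2)))
  [4] (¬F ∨ ¬x2) ∨ (((x2 ∧ T) ∧ (T ∨ F)) ∧ (x1 ∨ (F ∧ x2)))
  [5] (T ∨ ¬x2) ∨ (((x2 ∧ T) ∧ (T ∨ F)) ∧ (x1 ∨ (F ∧ x2)))
  [6] T ∨ (((x2 ∧ T) ∧ (T ∨ F)) ∧ (x1 ∨ (F ∧ x2)))
  [7] T

Answer: normal form = T  (in 7 steps)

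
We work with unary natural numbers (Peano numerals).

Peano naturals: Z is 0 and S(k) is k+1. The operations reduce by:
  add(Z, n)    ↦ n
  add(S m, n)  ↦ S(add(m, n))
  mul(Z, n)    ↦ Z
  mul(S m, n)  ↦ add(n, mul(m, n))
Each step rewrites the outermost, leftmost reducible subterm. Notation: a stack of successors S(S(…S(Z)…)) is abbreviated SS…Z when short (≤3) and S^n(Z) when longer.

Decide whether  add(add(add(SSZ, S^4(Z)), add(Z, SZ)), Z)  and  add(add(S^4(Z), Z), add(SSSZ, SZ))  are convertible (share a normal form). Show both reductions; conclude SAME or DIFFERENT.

Term A:
  start: add(add(add(SSZ, S^4(Z)), add(Z, SZ)), Z)
  [1] add(add(S(add(SZ, S^4(Z))), add(Z, SZ)), Z)
  [2] add(S(add(add(SZ, S^4(Z)), add(Z, SZ))), Z)
  [3] S(add(add(add(SZ, S^4(Z)), add(Z, SZ)), Z))
  [4] S(add(add(S(add(Z, S^4(Z))), add(Z, SZ)), Z))
  [5] S(add(S(add(add(Z, S^4(Z)), add(Z, SZ))), Z))
  [6] S(S(add(add(add(Z, S^4(Z)), add(Z, SZ)), Z)))
  [7] S(S(add(add(S^4(Z), add(Z, SZ)), Z)))
  [8] S(S(add(S(add(SSSZ, add(Z, SZ))), Z)))
  [9] S(S(S(add(add(SSSZ, add(Z, SZ)), Z))))
  [10] S(S(S(add(S(add(SSZ, add(Z, SZ))), Z))))
  [11] S(S(S(S(add(add(SSZ, add(Z, SZ)), Z)))))
  [12] S(S(S(S(add(S(add(SZ, add(Z, SZ))), Z)))))
  [13] S(S(S(S(S(add(add(SZ, add(Z, SZ)), Z))))))
  [14] S(S(S(S(S(add(S(add(Z, add(Z, SZ))), Z))))))
  [15] S(S(S(S(S(S(add(add(Z, add(Z, SZ)), Z)))))))
  [16] S(S(S(S(S(S(add(add(Z, SZ), Z)))))))
  [17] S(S(S(S(S(S(add(SZ, Z)))))))
  [18] S(S(S(S(S(S(S(add(Z, Z))))))))
  [19] S^7(Z)

Term B:
  start: add(add(S^4(Z), Z), add(SSSZ, SZ))
  [1] add(S(add(SSSZ, Z)), add(SSSZ, SZ))
  [2] S(add(add(SSSZ, Z), add(SSSZ, SZ)))
  [3] S(add(S(add(SSZ, Z)), add(SSSZ, SZ)))
  [4] S(S(add(add(SSZ, Z), add(SSSZ, SZ))))
  [5] S(S(add(S(add(SZ, Z)), add(SSSZ, SZ))))
  [6] S(S(S(add(add(SZ, Z), add(SSSZ, SZ)))))
  [7] S(S(S(add(S(add(Z, Z)), add(SSSZ, SZ)))))
  [8] S(S(S(S(add(add(Z, Z), add(SSSZ, SZ))))))
  [9] S(S(S(S(add(Z, add(SSSZ, SZ))))))
  [10] S(S(S(S(add(SSSZ, SZ)))))
  [11] S(S(S(S(S(add(SSZ, SZ))))))
  [12] S(S(S(S(S(S(add(SZ, SZ)))))))
  [13] S(S(S(S(S(S(S(add(Z, SZ))))))))
  [14] S^8(Z)

Answer: DIFFERENT — A ⇓ S^7(Z), B ⇓ S^8(Z)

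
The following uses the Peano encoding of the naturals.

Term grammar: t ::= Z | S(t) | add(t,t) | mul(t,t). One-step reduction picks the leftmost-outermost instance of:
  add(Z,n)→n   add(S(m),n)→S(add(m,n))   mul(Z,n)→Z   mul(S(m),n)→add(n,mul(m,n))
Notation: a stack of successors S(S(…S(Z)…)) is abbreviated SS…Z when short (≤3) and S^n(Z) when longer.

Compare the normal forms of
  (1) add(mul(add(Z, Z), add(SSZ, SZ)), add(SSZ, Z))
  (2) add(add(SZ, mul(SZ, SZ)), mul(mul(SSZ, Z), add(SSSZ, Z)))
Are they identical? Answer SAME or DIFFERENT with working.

Term A:
  start: add(mul(add(Z, Z), add(SSZ, SZ)), add(SSZ, Z))
  step 1: add(mul(Z, add(SSZ, SZ)), add(SSZ, Z))
  step 2: add(Z, add(SSZ, Z))
  step 3: add(SSZ, Z)
  step 4: S(add(SZ, Z))
  step 5: S(S(add(Z, Z)))
  step 6: SSZ

Term B:
  start: add(add(SZ, mul(SZ, SZ)), mul(mul(SSZ, Z), add(SSSZ, Z)))
  step 1: add(S(add(Z, mul(SZ, SZ))), mul(mul(SSZ, Z), add(SSSZ, Z)))
  step 2: S(add(add(Z, mul(SZ, SZ)), mul(mul(SSZ, Z), add(SSSZ, Z))))
  step 3: S(add(mul(SZ, SZ), mul(mul(SSZ, Z), add(SSSZ, Z))))
  step 4: S(add(add(SZ, mul(Z, SZ)), mul(mul(SSZ, Z), add(SSSZ, Z))))
  step 5: S(add(S(add(Z, mul(Z, SZ))), mul(mul(SSZ, Z), add(SSSZ, Z))))
  step 6: S(S(add(add(Z, mul(Z, SZ)), mul(mul(SSZ, Z), add(SSSZ, Z)))))
  step 7: S(S(add(mul(Z, SZ), mul(mul(SSZ, Z), add(SSSZ, Z)))))
  step 8: S(S(add(Z, mul(mul(SSZ, Z), add(SSSZ, Z)))))
  step 9: S(S(mul(mul(SSZ, Z), add(SSSZ, Z))))
  step 10: S(S(mul(add(Z, mul(SZ, Z)), add(SSSZ, Z))))
  step 11: S(S(mul(mul(SZ, Z), add(SSSZ, Z))))
  step 12: S(S(mul(add(Z, mul(Z, Z)), add(SSSZ, Z))))
  step 13: S(S(mul(mul(Z, Z), add(SSSZ, Z))))
  step 14: S(S(mul(Z, add(SSSZ, Z))))
  step 15: SSZ

Answer: SAME — A ⇓ SSZ, B ⇓ SSZ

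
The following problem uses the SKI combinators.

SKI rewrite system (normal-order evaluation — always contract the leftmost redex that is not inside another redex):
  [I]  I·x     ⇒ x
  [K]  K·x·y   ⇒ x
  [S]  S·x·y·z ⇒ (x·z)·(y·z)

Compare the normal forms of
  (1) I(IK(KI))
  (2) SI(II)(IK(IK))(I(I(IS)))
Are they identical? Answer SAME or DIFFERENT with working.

Answer: DIFFERENT — A ⇓ K(KI), B ⇓ KS

Derivation:
Term A:
  start: I(IK(KI))
  step 1: IK(KI)
  step 2: K(KI)

Term B:
  start: SI(II)(IK(IK))(I(I(IS)))
  step 1: I(IK(IK))(II(IK(IK)))(I(I(IS)))
  step 2: IK(IK)(II(IK(IK)))(I(I(IS)))
  step 3: K(IK)(II(IK(IK)))(I(I(IS)))
  step 4: IK(I(I(IS)))
  step 5: K(I(I(IS)))
  step 6: K(I(IS))
  step 7: K(IS)
  step 8: KS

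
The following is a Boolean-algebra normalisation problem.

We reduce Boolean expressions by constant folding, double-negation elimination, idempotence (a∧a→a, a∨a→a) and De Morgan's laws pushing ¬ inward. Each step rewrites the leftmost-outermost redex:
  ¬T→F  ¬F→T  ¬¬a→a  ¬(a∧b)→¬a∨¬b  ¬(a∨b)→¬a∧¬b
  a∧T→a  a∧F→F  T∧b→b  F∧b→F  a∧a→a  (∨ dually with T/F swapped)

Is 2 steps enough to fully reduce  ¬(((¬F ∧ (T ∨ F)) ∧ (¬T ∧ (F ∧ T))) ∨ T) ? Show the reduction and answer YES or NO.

  start: ¬(((¬F ∧ (T ∨ F)) ∧ (¬T ∧ (F ∧ T))) ∨ T)
  [1] ¬((¬F ∧ (T ∨ F)) ∧ (¬T ∧ (F ∧ T))) ∧ ¬T
  [2] (¬(¬F ∧ (T ∨ F)) ∨ ¬(¬T ∧ (F ∧ T))) ∧ ¬T

Answer: NO — after 2 steps the term is (¬(¬F ∧ (T ∨ F)) ∨ ¬(¬T ∧ (F ∧ T))) ∧ ¬T, not yet normal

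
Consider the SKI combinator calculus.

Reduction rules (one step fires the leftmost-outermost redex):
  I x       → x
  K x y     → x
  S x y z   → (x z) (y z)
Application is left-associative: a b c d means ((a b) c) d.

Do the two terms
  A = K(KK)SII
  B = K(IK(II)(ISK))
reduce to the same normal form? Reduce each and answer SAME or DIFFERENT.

Term A:
  start: K(KK)SII
  →1  KKII
  →2  KI

Term B:
  start: K(IK(II)(ISK))
  →1  K(K(II)(ISK))
  →2  K(II)
  →3  KI

Answer: SAME — A ⇓ KI, B ⇓ KI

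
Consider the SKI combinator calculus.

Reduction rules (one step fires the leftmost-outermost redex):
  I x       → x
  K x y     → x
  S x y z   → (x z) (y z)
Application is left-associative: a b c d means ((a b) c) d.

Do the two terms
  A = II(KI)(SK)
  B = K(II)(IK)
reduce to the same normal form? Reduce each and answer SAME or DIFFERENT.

Term A:
  start: II(KI)(SK)
  →1  I(KI)(SK)
  →2  KI(SK)
  →3  I

Term B:
  start: K(II)(IK)
  →1  II
  →2  I

Answer: SAME — A ⇓ I, B ⇓ I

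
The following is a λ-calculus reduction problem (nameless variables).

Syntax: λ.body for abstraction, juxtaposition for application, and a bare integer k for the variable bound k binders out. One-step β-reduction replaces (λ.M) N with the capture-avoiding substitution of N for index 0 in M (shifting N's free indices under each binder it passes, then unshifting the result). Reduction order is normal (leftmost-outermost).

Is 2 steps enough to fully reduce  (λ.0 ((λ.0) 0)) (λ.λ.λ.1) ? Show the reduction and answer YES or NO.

Answer: YES — reaches normal form λ.λ.1 in 2 ≤ 2 steps

Derivation:
  start: (λ.0 ((λ.0) 0)) (λ.λ.λ.1)
  →1  (λ.λ.λ.1) ((λ.0) (λ.λ.λ.1))
  →2  λ.λ.1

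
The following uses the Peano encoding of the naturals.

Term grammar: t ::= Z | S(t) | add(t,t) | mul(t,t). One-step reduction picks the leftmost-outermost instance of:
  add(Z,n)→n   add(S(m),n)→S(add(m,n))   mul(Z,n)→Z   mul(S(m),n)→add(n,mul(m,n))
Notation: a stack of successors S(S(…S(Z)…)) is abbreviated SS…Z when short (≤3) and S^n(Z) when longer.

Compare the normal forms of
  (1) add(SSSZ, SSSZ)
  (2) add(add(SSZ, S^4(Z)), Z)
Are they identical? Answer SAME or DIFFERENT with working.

Term A:
  start: add(SSSZ, SSSZ)
  →1  S(add(SSZ, SSSZ))
  →2  S(S(add(SZ, SSSZ)))
  →3  S(S(S(add(Z, SSSZ))))
  →4  S^6(Z)

Term B:
  start: add(add(SSZ, S^4(Z)), Z)
  →1  add(S(add(SZ, S^4(Z))), Z)
  →2  S(add(add(SZ, S^4(Z)), Z))
  →3  S(add(S(add(Z, S^4(Z))), Z))
  →4  S(S(add(add(Z, S^4(Z)), Z)))
  →5  S(S(add(S^4(Z), Z)))
  →6  S(S(S(add(SSSZ, Z))))
  →7  S(S(S(S(add(SSZ, Z)))))
  →8  S(S(S(S(S(add(SZ, Z))))))
  →9  S(S(S(S(S(S(add(Z, Z)))))))
  →10  S^6(Z)

Answer: SAME — A ⇓ S^6(Z), B ⇓ S^6(Z)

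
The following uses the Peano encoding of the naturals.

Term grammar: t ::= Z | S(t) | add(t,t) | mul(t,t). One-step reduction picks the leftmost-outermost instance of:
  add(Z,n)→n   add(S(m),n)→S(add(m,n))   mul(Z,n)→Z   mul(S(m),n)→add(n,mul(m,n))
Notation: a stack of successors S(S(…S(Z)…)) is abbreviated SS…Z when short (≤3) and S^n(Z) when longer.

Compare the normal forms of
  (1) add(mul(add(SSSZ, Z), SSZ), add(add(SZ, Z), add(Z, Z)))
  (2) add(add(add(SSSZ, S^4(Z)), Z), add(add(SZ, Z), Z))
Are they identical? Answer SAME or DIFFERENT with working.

Answer: DIFFERENT — A ⇓ S^7(Z), B ⇓ S^8(Z)

Working:
Term A:
  start: add(mul(add(SSSZ, Z), SSZ), add(add(SZ, Z), add(Z, Z)))
  [1] add(mul(S(add(SSZ, Z)), SSZ), add(add(SZ, Z), add(Z, Z)))
  [2] add(add(SSZ, mul(add(SSZ, Z), SSZ)), add(add(SZ, Z), add(Z, Z)))
  [3] add(S(add(SZ, mul(add(SSZ, Z), SSZ))), add(add(SZ, Z), add(Z, Z)))
  [4] S(add(add(SZ, mul(add(SSZ, Z), SSZ)), add(add(SZ, Z), add(Z, Z))))
  [5] S(add(S(add(Z, mul(add(SSZ, Z), SSZ))), add(add(SZ, Z), add(Z, Z))))
  [6] S(S(add(add(Z, mul(add(SSZ, Z), SSZ)), add(add(SZ, Z), add(Z, Z)))))
  [7] S(S(add(mul(add(SSZ, Z), SSZ), add(add(SZ, Z), add(Z, Z)))))
  [8] S(S(add(mul(S(add(SZ, Z)), SSZ), add(add(SZ, Z), add(Z, Z)))))
  [9] S(S(add(add(SSZ, mul(add(SZ, Z), SSZ)), add(add(SZ, Z), add(Z, Z)))))
  [10] S(S(add(S(add(SZ, mul(add(SZ, Z), SSZ))), add(add(SZ, Z), add(Z, Z)))))
  [11] S(S(S(add(add(SZ, mul(add(SZ, Z), SSZ)), add(add(SZ, Z), add(Z, Z))))))
  [12] S(S(S(add(S(add(Z, mul(add(SZ, Z), SSZ))), add(add(SZ, Z), add(Z, Z))))))
  [13] S(S(S(S(add(add(Z, mul(add(SZ, Z), SSZ)), add(add(SZ, Z), add(Z, Z)))))))
  [14] S(S(S(S(add(mul(add(SZ, Z), SSZ), add(add(SZ, Z), add(Z, Z)))))))
  [15] S(S(S(S(add(mul(S(add(Z, Z)), SSZ), add(add(SZ, Z), add(Z, Z)))))))
  [16] S(S(S(S(add(add(SSZ, mul(add(Z, Z), SSZ)), add(add(SZ, Z), add(Z, Z)))))))
  [17] S(S(S(S(add(S(add(SZ, mul(add(Z, Z), SSZ))), add(add(SZ, Z), add(Z, Z)))))))
  [18] S(S(S(S(S(add(add(SZ, mul(add(Z, Z), SSZ)), add(add(SZ, Z), add(Z, Z))))))))
  [19] S(S(S(S(S(add(S(add(Z, mul(add(Z, Z), SSZ))), add(add(SZ, Z), add(Z, Z))))))))
  [20] S(S(S(S(S(S(add(add(Z, mul(add(Z, Z), SSZ)), add(add(SZ, Z), add(Z, Z)))))))))
  [21] S(S(S(S(S(S(add(mul(add(Z, Z), SSZ), add(add(SZ, Z), add(Z, Z)))))))))
  [22] S(S(S(S(S(S(add(mul(Z, SSZ), add(add(SZ, Z), add(Z, Z)))))))))
  [23] S(S(S(S(S(S(add(Z, add(add(SZ, Z), add(Z, Z)))))))))
  [24] S(S(S(S(S(S(add(add(SZ, Z), add(Z, Z))))))))
  [25] S(S(S(S(S(S(add(S(add(Z, Z)), add(Z, Z))))))))
  [26] S(S(S(S(S(S(S(add(add(Z, Z), add(Z, Z)))))))))
  [27] S(S(S(S(S(S(S(add(Z, add(Z, Z)))))))))
  [28] S(S(S(S(S(S(S(add(Z, Z))))))))
  [29] S^7(Z)

Term B:
  start: add(add(add(SSSZ, S^4(Z)), Z), add(add(SZ, Z), Z))
  [1] add(add(S(add(SSZ, S^4(Z))), Z), add(add(SZ, Z), Z))
  [2] add(S(add(add(SSZ, S^4(Z)), Z)), add(add(SZ, Z), Z))
  [3] S(add(add(add(SSZ, S^4(Z)), Z), add(add(SZ, Z), Z)))
  [4] S(add(add(S(add(SZ, S^4(Z))), Z), add(add(SZ, Z), Z)))
  [5] S(add(S(add(add(SZ, S^4(Z)), Z)), add(add(SZ, Z), Z)))
  [6] S(S(add(add(add(SZ, S^4(Z)), Z), add(add(SZ, Z), Z))))
  [7] S(S(add(add(S(add(Z, S^4(Z))), Z), add(add(SZ, Z), Z))))
  [8] S(S(add(S(add(add(Z, S^4(Z)), Z)), add(add(SZ, Z), Z))))
  [9] S(S(S(add(add(add(Z, S^4(Z)), Z), add(add(SZ, Z), Z)))))
  [10] S(S(S(add(add(S^4(Z), Z), add(add(SZ, Z), Z)))))
  [11] S(S(S(add(S(add(SSSZ, Z)), add(add(SZ, Z), Z)))))
  [12] S(S(S(S(add(add(SSSZ, Z), add(add(SZ, Z), Z))))))
  [13] S(S(S(S(add(S(add(SSZ, Z)), add(add(SZ, Z), Z))))))
  [14] S(S(S(S(S(add(add(SSZ, Z), add(add(SZ, Z), Z)))))))
  [15] S(S(S(S(S(add(S(add(SZ, Z)), add(add(SZ, Z), Z)))))))
  [16] S(S(S(S(S(S(add(add(SZ, Z), add(add(SZ, Z), Z))))))))
  [17] S(S(S(S(S(S(add(S(add(Z, Z)), add(add(SZ, Z), Z))))))))
  [18] S(S(S(S(S(S(S(add(add(Z, Z), add(add(SZ, Z), Z)))))))))
  [19] S(S(S(S(S(S(S(add(Z, add(add(SZ, Z), Z)))))))))
  [20] S(S(S(S(S(S(S(add(add(SZ, Z), Z))))))))
  [21] S(S(S(S(S(S(S(add(S(add(Z, Z)), Z))))))))
  [22] S(S(S(S(S(S(S(S(add(add(Z, Z), Z)))))))))
  [23] S(S(S(S(S(S(S(S(add(Z, Z)))))))))
  [24] S^8(Z)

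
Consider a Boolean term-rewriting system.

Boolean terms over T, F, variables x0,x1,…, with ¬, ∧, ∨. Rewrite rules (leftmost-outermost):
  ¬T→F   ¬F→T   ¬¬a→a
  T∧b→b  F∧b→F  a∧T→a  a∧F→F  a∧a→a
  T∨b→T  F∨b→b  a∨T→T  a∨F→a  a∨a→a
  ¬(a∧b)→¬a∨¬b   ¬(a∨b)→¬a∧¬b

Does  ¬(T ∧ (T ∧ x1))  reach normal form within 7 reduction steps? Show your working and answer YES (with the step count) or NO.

  start: ¬(T ∧ (T ∧ x1))
  →1  ¬T ∨ ¬(T ∧ x1)
  →2  F ∨ ¬(T ∧ x1)
  →3  ¬(T ∧ x1)
  →4  ¬T ∨ ¬x1
  →5  F ∨ ¬x1
  →6  ¬x1

Answer: YES — reaches normal form ¬x1 in 6 ≤ 7 steps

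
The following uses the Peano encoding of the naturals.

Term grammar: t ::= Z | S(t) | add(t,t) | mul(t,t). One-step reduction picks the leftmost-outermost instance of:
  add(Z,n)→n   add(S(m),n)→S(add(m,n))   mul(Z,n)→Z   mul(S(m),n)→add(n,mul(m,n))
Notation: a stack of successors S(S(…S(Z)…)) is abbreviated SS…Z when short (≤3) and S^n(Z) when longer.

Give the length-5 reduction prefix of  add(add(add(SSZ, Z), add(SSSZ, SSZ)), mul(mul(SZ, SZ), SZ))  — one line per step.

Answer: after 5 steps: S(add(S(add(add(Z, Z), add(SSSZ, SSZ))), mul(mul(SZ, SZ), SZ)))

Working:
  start: add(add(add(SSZ, Z), add(SSSZ, SSZ)), mul(mul(SZ, SZ), SZ))
  →1  add(add(S(add(SZ, Z)), add(SSSZ, SSZ)), mul(mul(SZ, SZ), SZ))
  →2  add(S(add(add(SZ, Z), add(SSSZ, SSZ))), mul(mul(SZ, SZ), SZ))
  →3  S(add(add(add(SZ, Z), add(SSSZ, SSZ)), mul(mul(SZ, SZ), SZ)))
  →4  S(add(add(S(add(Z, Z)), add(SSSZ, SSZ)), mul(mul(SZ, SZ), SZ)))
  →5  S(add(S(add(add(Z, Z), add(SSSZ, SSZ))), mul(mul(SZ, SZ), SZ)))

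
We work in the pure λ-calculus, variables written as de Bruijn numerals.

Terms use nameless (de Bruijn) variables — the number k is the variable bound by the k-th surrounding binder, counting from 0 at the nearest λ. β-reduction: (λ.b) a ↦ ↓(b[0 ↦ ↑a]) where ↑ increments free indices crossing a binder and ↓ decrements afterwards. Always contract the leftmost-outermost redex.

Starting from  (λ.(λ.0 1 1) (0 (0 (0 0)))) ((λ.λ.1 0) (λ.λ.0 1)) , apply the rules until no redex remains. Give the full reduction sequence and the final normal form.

  start: (λ.(λ.0 1 1) (0 (0 (0 0)))) ((λ.λ.1 0) (λ.λ.0 1))
  →1  (λ.0 ((λ.λ.1 0) (λ.λ.0 1)) ((λ.λ.1 0) (λ.λ.0 1))) ((λ.λ.1 0) (λ.λ.0 1) ((λ.λ.1 0) (λ.λ.0 1) ((λ.λ.1 0) (λ.λ.0 1) ((λ.λ.1 0) (λ.λ.0 1)))))
  →2  (λ.λ.1 0) (λ.λ.0 1) ((λ.λ.1 0) (λ.λ.0 1) ((λ.λ.1 0) (λ.λ.0 1) ((λ.λ.1 0) (λ.λ.0 1)))) ((λ.λ.1 0) (λ.λ.0 1)) ((λ.λ.1 0) (λ.λ.0 1))
  →3  (λ.(λ.λ.0 1) 0) ((λ.λ.1 0) (λ.λ.0 1) ((λ.λ.1 0) (λ.λ.0 1) ((λ.λ.1 0) (λ.λ.0 1)))) ((λ.λ.1 0) (λ.λ.0 1)) ((λ.λ.1 0) (λ.λ.0 1))
  →4  (λ.λ.0 1) ((λ.λ.1 0) (λ.λ.0 1) ((λ.λ.1 0) (λ.λ.0 1) ((λ.λ.1 0) (λ.λ.0 1)))) ((λ.λ.1 0) (λ.λ.0 1)) ((λ.λ.1 0) (λ.λ.0 1))
  →5  (λ.0 ((λ.λ.1 0) (λ.λ.0 1) ((λ.λ.1 0) (λ.λ.0 1) ((λ.λ.1 0) (λ.λ.0 1))))) ((λ.λ.1 0) (λ.λ.0 1)) ((λ.λ.1 0) (λ.λ.0 1))
  →6  (λ.λ.1 0) (λ.λ.0 1) ((λ.λ.1 0) (λ.λ.0 1) ((λ.λ.1 0) (λ.λ.0 1) ((λ.λ.1 0) (λ.λ.0 1)))) ((λ.λ.1 0) (λ.λ.0 1))
  →7  (λ.(λ.λ.0 1) 0) ((λ.λ.1 0) (λ.λ.0 1) ((λ.λ.1 0) (λ.λ.0 1) ((λ.λ.1 0) (λ.λ.0 1)))) ((λ.λ.1 0) (λ.λ.0 1))
  →8  (λ.λ.0 1) ((λ.λ.1 0) (λ.λ.0 1) ((λ.λ.1 0) (λ.λ.0 1) ((λ.λ.1 0) (λ.λ.0 1)))) ((λ.λ.1 0) (λ.λ.0 1))
  →9  (λ.0 ((λ.λ.1 0) (λ.λ.0 1) ((λ.λ.1 0) (λ.λ.0 1) ((λ.λ.1 0) (λ.λ.0 1))))) ((λ.λ.1 0) (λ.λ.0 1))
  →10  (λ.λ.1 0) (λ.λ.0 1) ((λ.λ.1 0) (λ.λ.0 1) ((λ.λ.1 0) (λ.λ.0 1) ((λ.λ.1 0) (λ.λ.0 1))))
  →11  (λ.(λ.λ.0 1) 0) ((λ.λ.1 0) (λ.λ.0 1) ((λ.λ.1 0) (λ.λ.0 1) ((λ.λ.1 0) (λ.λ.0 1))))
  →12  (λ.λ.0 1) ((λ.λ.1 0) (λ.λ.0 1) ((λ.λ.1 0) (λ.λ.0 1) ((λ.λ.1 0) (λ.λ.0 1))))
  →13  λ.0 ((λ.λ.1 0) (λ.λ.0 1) ((λ.λ.1 0) (λ.λ.0 1) ((λ.λ.1 0) (λ.λ.0 1))))
  →14  λ.0 ((λ.(λ.λ.0 1) 0) ((λ.λ.1 0) (λ.λ.0 1) ((λ.λ.1 0) (λ.λ.0 1))))
  →15  λ.0 ((λ.λ.0 1) ((λ.λ.1 0) (λ.λ.0 1) ((λ.λ.1 0) (λ.λ.0 1))))
  →16  λ.0 (λ.0 ((λ.λ.1 0) (λ.λ.0 1) ((λ.λ.1 0) (λ.λ.0 1))))
  →17  λ.0 (λ.0 ((λ.(λ.λ.0 1) 0) ((λ.λ.1 0) (λ.λ.0 1))))
  →18  λ.0 (λ.0 ((λ.λ.0 1) ((λ.λ.1 0) (λ.λ.0 1))))
  →19  λ.0 (λ.0 (λ.0 ((λ.λ.1 0) (λ.λ.0 1))))
  →20  λ.0 (λ.0 (λ.0 (λ.(λ.λ.0 1) 0)))
  →21  λ.0 (λ.0 (λ.0 (λ.λ.0 1)))

Answer: normal form = λ.0 (λ.0 (λ.0 (λ.λ.0 1)))  (in 21 steps)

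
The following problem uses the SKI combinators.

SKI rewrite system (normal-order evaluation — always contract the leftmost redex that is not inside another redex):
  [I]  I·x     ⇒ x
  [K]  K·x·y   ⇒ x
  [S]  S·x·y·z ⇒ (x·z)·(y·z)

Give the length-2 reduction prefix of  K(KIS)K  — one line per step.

Answer: after 2 steps: I

Reduction:
  start: K(KIS)K
  step 1: KIS
  step 2: I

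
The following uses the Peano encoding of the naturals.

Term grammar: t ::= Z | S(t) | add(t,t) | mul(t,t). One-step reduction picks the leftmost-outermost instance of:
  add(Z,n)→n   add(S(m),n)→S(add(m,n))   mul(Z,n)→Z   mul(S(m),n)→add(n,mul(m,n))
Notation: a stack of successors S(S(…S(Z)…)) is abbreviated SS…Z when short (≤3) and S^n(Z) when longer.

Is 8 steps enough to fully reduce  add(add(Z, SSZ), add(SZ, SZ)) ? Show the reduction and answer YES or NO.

Answer: YES — reaches normal form S^4(Z) in 6 ≤ 8 steps

Derivation:
  start: add(add(Z, SSZ), add(SZ, SZ))
  step 1: add(SSZ, add(SZ, SZ))
  step 2: S(add(SZ, add(SZ, SZ)))
  step 3: S(S(add(Z, add(SZ, SZ))))
  step 4: S(S(add(SZ, SZ)))
  step 5: S(S(S(add(Z, SZ))))
  step 6: S^4(Z)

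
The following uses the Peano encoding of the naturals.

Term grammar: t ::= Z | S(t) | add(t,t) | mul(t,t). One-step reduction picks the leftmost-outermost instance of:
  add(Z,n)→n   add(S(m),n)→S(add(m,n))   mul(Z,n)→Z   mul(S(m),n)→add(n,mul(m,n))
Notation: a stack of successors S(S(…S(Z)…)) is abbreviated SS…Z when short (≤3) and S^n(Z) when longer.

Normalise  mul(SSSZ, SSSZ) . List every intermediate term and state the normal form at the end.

Answer: normal form = S^9(Z)  (in 16 steps)

Working:
  start: mul(SSSZ, SSSZ)
  →1  add(SSSZ, mul(SSZ, SSSZ))
  →2  S(add(SSZ, mul(SSZ, SSSZ)))
  →3  S(S(add(SZ, mul(SSZ, SSSZ))))
  →4  S(S(S(add(Z, mul(SSZ, SSSZ)))))
  →5  S(S(S(mul(SSZ, SSSZ))))
  →6  S(S(S(add(SSSZ, mul(SZ, SSSZ)))))
  →7  S(S(S(S(add(SSZ, mul(SZ, SSSZ))))))
  →8  S(S(S(S(S(add(SZ, mul(SZ, SSSZ)))))))
  →9  S(S(S(S(S(S(add(Z, mul(SZ, SSSZ))))))))
  →10  S(S(S(S(S(S(mul(SZ, SSSZ)))))))
  →11  S(S(S(S(S(S(add(SSSZ, mul(Z, SSSZ))))))))
  →12  S(S(S(S(S(S(S(add(SSZ, mul(Z, SSSZ)))))))))
  →13  S(S(S(S(S(S(S(S(add(SZ, mul(Z, SSSZ))))))))))
  →14  S(S(S(S(S(S(S(S(S(add(Z, mul(Z, SSSZ)))))))))))
  →15  S(S(S(S(S(S(S(S(S(mul(Z, SSSZ))))))))))
  →16  S^9(Z)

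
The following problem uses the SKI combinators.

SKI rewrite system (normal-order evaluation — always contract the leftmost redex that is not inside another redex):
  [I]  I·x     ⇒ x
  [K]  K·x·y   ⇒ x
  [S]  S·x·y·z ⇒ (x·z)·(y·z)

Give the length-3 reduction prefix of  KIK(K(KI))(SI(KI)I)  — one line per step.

  start: KIK(K(KI))(SI(KI)I)
  step 1: I(K(KI))(SI(KI)I)
  step 2: K(KI)(SI(KI)I)
  step 3: KI

Answer: after 3 steps: KI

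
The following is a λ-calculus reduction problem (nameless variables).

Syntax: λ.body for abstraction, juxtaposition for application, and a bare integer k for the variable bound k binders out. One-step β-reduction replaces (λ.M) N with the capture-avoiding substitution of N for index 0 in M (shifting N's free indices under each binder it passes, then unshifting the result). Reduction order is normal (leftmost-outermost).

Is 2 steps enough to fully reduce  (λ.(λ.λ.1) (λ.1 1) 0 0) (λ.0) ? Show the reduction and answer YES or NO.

Answer: NO — after 2 steps the term is (λ.λ.(λ.0) (λ.0)) (λ.0) (λ.0), not yet normal

Working:
  start: (λ.(λ.λ.1) (λ.1 1) 0 0) (λ.0)
  step 1: (λ.λ.1) (λ.(λ.0) (λ.0)) (λ.0) (λ.0)
  step 2: (λ.λ.(λ.0) (λ.0)) (λ.0) (λ.0)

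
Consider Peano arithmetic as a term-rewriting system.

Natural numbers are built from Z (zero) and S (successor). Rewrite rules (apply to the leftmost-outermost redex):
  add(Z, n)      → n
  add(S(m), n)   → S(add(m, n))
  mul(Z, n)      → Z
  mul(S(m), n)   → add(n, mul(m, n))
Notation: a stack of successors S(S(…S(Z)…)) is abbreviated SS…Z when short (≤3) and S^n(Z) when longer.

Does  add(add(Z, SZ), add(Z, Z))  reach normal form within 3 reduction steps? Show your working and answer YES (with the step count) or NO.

Answer: NO — after 3 steps the term is S(add(Z, Z)), not yet normal

Reduction:
  start: add(add(Z, SZ), add(Z, Z))
  step 1: add(SZ, add(Z, Z))
  step 2: S(add(Z, add(Z, Z)))
  step 3: S(add(Z, Z))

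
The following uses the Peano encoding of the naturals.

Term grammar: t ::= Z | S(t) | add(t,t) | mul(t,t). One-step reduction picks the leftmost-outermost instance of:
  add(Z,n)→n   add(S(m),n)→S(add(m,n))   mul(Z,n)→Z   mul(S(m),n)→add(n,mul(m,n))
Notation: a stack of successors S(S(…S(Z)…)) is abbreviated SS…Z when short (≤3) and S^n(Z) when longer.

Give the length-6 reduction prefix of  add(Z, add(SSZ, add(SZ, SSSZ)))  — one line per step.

Answer: after 6 steps: S^6(Z)

Working:
  start: add(Z, add(SSZ, add(SZ, SSSZ)))
  →1  add(SSZ, add(SZ, SSSZ))
  →2  S(add(SZ, add(SZ, SSSZ)))
  →3  S(S(add(Z, add(SZ, SSSZ))))
  →4  S(S(add(SZ, SSSZ)))
  →5  S(S(S(add(Z, SSSZ))))
  →6  S^6(Z)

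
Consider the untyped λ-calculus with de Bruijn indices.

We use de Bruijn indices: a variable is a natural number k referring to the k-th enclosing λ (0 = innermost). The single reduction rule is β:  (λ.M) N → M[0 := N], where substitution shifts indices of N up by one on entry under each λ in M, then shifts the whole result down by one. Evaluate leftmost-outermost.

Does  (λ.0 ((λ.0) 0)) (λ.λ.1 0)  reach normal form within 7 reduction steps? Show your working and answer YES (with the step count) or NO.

Answer: YES — reaches normal form λ.λ.1 0 in 4 ≤ 7 steps

Derivation:
  start: (λ.0 ((λ.0) 0)) (λ.λ.1 0)
  →1  (λ.λ.1 0) ((λ.0) (λ.λ.1 0))
  →2  λ.(λ.0) (λ.λ.1 0) 0
  →3  λ.(λ.λ.1 0) 0
  →4  λ.λ.1 0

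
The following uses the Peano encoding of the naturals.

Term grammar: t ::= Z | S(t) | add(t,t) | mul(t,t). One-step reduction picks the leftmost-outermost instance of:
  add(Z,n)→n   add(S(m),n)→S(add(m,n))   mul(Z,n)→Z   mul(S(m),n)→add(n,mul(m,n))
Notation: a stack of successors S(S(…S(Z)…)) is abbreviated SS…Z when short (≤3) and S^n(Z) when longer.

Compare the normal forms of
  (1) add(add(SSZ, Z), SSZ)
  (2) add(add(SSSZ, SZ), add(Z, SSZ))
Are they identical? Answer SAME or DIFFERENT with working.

Answer: DIFFERENT — A ⇓ S^4(Z), B ⇓ S^6(Z)

Working:
Term A:
  start: add(add(SSZ, Z), SSZ)
  step 1: add(S(add(SZ, Z)), SSZ)
  step 2: S(add(add(SZ, Z), SSZ))
  step 3: S(add(S(add(Z, Z)), SSZ))
  step 4: S(S(add(add(Z, Z), SSZ)))
  step 5: S(S(add(Z, SSZ)))
  step 6: S^4(Z)

Term B:
  start: add(add(SSSZ, SZ), add(Z, SSZ))
  step 1: add(S(add(SSZ, SZ)), add(Z, SSZ))
  step 2: S(add(add(SSZ, SZ), add(Z, SSZ)))
  step 3: S(add(S(add(SZ, SZ)), add(Z, SSZ)))
  step 4: S(S(add(add(SZ, SZ), add(Z, SSZ))))
  step 5: S(S(add(S(add(Z, SZ)), add(Z, SSZ))))
  step 6: S(S(S(add(add(Z, SZ), add(Z, SSZ)))))
  step 7: S(S(S(add(SZ, add(Z, SSZ)))))
  step 8: S(S(S(S(add(Z, add(Z, SSZ))))))
  step 9: S(S(S(S(add(Z, SSZ)))))
  step 10: S^6(Z)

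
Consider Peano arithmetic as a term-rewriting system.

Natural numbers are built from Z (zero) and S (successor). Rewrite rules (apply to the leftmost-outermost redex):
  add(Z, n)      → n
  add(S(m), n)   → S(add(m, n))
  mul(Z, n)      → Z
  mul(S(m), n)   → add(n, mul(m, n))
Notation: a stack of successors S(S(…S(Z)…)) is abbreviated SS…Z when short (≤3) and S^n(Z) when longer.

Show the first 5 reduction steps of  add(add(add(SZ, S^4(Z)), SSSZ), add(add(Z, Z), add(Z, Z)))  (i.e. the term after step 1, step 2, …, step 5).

Answer: after 5 steps: S(add(S(add(SSSZ, SSSZ)), add(add(Z, Z), add(Z, Z))))

Working:
  start: add(add(add(SZ, S^4(Z)), SSSZ), add(add(Z, Z), add(Z, Z)))
  →1  add(add(S(add(Z, S^4(Z))), SSSZ), add(add(Z, Z), add(Z, Z)))
  →2  add(S(add(add(Z, S^4(Z)), SSSZ)), add(add(Z, Z), add(Z, Z)))
  →3  S(add(add(add(Z, S^4(Z)), SSSZ), add(add(Z, Z), add(Z, Z))))
  →4  S(add(add(S^4(Z), SSSZ), add(add(Z, Z), add(Z, Z))))
  →5  S(add(S(add(SSSZ, SSSZ)), add(add(Z, Z), add(Z, Z))))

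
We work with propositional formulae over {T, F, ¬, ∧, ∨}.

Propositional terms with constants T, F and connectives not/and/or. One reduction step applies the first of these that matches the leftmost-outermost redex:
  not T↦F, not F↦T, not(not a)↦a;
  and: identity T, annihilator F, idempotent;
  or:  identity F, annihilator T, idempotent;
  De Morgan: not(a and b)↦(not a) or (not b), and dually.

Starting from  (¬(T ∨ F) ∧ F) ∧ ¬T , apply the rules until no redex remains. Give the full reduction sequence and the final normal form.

Answer: normal form = F  (in 2 steps)

Working:
  start: (¬(T ∨ F) ∧ F) ∧ ¬T
  step 1: F ∧ ¬T
  step 2: F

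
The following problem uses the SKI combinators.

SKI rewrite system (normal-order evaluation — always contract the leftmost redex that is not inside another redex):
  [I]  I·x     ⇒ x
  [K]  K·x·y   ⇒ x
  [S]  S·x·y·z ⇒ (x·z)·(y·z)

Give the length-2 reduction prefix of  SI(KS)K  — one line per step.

  start: SI(KS)K
  →1  IK(KSK)
  →2  K(KSK)

Answer: after 2 steps: K(KSK)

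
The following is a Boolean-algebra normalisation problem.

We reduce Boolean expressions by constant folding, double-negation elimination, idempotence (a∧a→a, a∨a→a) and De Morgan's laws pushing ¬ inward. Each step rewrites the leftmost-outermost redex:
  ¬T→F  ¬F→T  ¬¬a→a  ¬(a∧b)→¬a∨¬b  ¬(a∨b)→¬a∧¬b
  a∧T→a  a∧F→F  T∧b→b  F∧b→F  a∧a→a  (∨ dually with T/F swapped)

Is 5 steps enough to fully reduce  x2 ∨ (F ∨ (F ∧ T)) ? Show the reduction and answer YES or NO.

Answer: YES — reaches normal form x2 in 3 ≤ 5 steps

Derivation:
  start: x2 ∨ (F ∨ (F ∧ T))
  step 1: x2 ∨ (F ∧ T)
  step 2: x2 ∨ F
  step 3: x2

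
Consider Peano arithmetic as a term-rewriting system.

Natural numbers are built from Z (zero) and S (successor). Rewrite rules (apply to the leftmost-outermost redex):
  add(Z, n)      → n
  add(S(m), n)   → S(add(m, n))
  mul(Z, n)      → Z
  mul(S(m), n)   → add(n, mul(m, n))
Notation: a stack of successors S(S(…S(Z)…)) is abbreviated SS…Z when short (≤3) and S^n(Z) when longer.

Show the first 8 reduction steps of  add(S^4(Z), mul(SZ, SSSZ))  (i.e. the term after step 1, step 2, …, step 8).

  start: add(S^4(Z), mul(SZ, SSSZ))
  [1] S(add(SSSZ, mul(SZ, SSSZ)))
  [2] S(S(add(SSZ, mul(SZ, SSSZ))))
  [3] S(S(S(add(SZ, mul(SZ, SSSZ)))))
  [4] S(S(S(S(add(Z, mul(SZ, SSSZ))))))
  [5] S(S(S(S(mul(SZ, SSSZ)))))
  [6] S(S(S(S(add(SSSZ, mul(Z, SSSZ))))))
  [7] S(S(S(S(S(add(SSZ, mul(Z, SSSZ)))))))
  [8] S(S(S(S(S(S(add(SZ, mul(Z, SSSZ))))))))

Answer: after 8 steps: S(S(S(S(S(S(add(SZ, mul(Z, SSSZ))))))))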